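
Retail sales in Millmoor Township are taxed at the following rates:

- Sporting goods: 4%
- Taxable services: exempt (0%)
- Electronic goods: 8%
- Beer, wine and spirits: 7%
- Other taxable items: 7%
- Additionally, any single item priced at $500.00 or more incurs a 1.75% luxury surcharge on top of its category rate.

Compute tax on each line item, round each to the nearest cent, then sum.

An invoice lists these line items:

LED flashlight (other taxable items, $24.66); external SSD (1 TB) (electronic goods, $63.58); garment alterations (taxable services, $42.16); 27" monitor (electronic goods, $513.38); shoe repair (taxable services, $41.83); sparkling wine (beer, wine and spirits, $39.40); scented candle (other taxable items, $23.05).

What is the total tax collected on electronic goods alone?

$55.14

External SSD (1 TB) $63.58: electronic goods → 8% → $5.09
27" monitor $513.38: electronic goods → 8% + 1.75% surcharge = 9.75% → $50.05
Tax on electronic goods = $5.09 + $50.05 = $55.14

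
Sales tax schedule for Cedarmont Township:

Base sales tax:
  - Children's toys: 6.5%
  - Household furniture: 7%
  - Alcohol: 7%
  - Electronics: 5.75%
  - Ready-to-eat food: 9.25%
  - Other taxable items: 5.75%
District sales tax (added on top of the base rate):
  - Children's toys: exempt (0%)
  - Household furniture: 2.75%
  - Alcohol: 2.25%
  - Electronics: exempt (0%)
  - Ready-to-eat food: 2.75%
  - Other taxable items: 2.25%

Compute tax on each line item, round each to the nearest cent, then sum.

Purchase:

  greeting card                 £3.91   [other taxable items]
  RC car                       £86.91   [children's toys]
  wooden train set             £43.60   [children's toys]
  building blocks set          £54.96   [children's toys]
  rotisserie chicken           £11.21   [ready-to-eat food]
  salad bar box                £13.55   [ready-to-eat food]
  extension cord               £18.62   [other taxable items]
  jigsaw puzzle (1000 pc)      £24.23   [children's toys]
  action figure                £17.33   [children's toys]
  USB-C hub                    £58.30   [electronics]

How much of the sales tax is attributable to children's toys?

RC car £86.91: children's toys → 6.5% + 0% district = 6.5% → £5.65
Wooden train set £43.60: children's toys → 6.5% + 0% district = 6.5% → £2.83
Building blocks set £54.96: children's toys → 6.5% + 0% district = 6.5% → £3.57
Jigsaw puzzle (1000 pc) £24.23: children's toys → 6.5% + 0% district = 6.5% → £1.57
Action figure £17.33: children's toys → 6.5% + 0% district = 6.5% → £1.13
Tax on children's toys = £5.65 + £2.83 + £3.57 + £1.57 + £1.13 = £14.75

£14.75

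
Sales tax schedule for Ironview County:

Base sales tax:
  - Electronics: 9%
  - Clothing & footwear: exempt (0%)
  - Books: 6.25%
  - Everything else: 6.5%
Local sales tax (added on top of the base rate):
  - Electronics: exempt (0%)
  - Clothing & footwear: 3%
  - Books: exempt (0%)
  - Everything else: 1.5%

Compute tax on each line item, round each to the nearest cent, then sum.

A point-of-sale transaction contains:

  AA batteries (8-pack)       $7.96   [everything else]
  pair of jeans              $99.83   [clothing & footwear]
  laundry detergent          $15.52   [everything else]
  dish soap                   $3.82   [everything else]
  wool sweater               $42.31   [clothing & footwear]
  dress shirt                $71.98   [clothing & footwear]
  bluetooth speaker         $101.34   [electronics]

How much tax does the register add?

AA batteries (8-pack) $7.96: everything else → 6.5% + 1.5% local = 8% → $0.64
Pair of jeans $99.83: clothing & footwear → 0% + 3% local = 3% → $2.99
Laundry detergent $15.52: everything else → 6.5% + 1.5% local = 8% → $1.24
Dish soap $3.82: everything else → 6.5% + 1.5% local = 8% → $0.31
Wool sweater $42.31: clothing & footwear → 0% + 3% local = 3% → $1.27
Dress shirt $71.98: clothing & footwear → 0% + 3% local = 3% → $2.16
Bluetooth speaker $101.34: electronics → 9% + 0% local = 9% → $9.12
Total tax = $0.64 + $2.99 + $1.24 + $0.31 + $1.27 + $2.16 + $9.12 = $17.73

$17.73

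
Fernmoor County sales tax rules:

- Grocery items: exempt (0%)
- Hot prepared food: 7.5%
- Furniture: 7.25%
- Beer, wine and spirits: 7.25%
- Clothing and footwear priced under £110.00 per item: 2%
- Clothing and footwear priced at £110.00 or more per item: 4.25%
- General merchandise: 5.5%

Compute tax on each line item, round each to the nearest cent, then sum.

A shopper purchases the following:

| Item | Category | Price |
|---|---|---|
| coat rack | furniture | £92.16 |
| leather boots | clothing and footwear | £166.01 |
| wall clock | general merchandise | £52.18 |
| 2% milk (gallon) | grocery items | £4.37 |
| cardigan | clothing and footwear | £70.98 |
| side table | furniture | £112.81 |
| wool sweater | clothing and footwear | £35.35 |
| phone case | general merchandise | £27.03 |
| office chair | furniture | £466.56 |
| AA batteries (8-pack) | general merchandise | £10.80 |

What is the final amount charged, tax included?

£1101.08

Coat rack £92.16: furniture → 7.25% → £6.68
Leather boots £166.01: clothing and footwear, £110.00 or more → 4.25% → £7.06
Wall clock £52.18: general merchandise → 5.5% → £2.87
2% milk (gallon) £4.37: grocery items → 0% → £0.00
Cardigan £70.98: clothing and footwear, under £110.00 → 2% → £1.42
Side table £112.81: furniture → 7.25% → £8.18
Wool sweater £35.35: clothing and footwear, under £110.00 → 2% → £0.71
Phone case £27.03: general merchandise → 5.5% → £1.49
Office chair £466.56: furniture → 7.25% → £33.83
AA batteries (8-pack) £10.80: general merchandise → 5.5% → £0.59
Subtotal = £1038.25; tax = £62.83; total due = £1101.08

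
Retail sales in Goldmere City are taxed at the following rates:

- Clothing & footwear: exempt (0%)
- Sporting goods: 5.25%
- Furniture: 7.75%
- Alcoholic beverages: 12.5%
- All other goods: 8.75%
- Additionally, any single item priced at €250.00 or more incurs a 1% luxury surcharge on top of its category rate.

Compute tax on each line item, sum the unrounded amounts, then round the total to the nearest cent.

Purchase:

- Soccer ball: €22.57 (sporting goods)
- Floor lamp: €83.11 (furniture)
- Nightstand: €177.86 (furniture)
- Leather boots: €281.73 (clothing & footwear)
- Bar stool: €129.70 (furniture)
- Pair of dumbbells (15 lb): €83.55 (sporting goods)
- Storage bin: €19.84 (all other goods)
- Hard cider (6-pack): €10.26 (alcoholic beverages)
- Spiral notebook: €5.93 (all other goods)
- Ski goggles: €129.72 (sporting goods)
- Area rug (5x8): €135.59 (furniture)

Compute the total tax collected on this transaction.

€59.52

Soccer ball €22.57: sporting goods → 5.25% → €1.184925
Floor lamp €83.11: furniture → 7.75% → €6.441025
Nightstand €177.86: furniture → 7.75% → €13.78415
Leather boots €281.73: clothing & footwear → 0% + 1% surcharge = 1% → €2.8173
Bar stool €129.70: furniture → 7.75% → €10.05175
Pair of dumbbells (15 lb) €83.55: sporting goods → 5.25% → €4.386375
Storage bin €19.84: all other goods → 8.75% → €1.736
Hard cider (6-pack) €10.26: alcoholic beverages → 12.5% → €1.2825
Spiral notebook €5.93: all other goods → 8.75% → €0.518875
Ski goggles €129.72: sporting goods → 5.25% → €6.8103
Area rug (5x8) €135.59: furniture → 7.75% → €10.508225
Unrounded tax sum = €59.521425 → €59.52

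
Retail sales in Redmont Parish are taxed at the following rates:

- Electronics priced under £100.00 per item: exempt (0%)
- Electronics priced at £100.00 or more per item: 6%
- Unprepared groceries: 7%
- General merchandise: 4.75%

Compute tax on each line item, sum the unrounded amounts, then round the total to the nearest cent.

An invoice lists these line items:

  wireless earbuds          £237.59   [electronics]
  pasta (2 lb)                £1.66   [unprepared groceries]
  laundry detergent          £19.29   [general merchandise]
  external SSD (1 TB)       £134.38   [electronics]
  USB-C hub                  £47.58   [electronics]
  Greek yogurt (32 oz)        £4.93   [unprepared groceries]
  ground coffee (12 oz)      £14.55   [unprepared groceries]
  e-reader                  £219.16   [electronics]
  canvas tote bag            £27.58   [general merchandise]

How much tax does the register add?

£39.17

Wireless earbuds £237.59: electronics, £100.00 or more → 6% → £14.2554
Pasta (2 lb) £1.66: unprepared groceries → 7% → £0.1162
Laundry detergent £19.29: general merchandise → 4.75% → £0.916275
External SSD (1 TB) £134.38: electronics, £100.00 or more → 6% → £8.0628
USB-C hub £47.58: electronics, under £100.00 → 0% → £0.00
Greek yogurt (32 oz) £4.93: unprepared groceries → 7% → £0.3451
Ground coffee (12 oz) £14.55: unprepared groceries → 7% → £1.0185
E-reader £219.16: electronics, £100.00 or more → 6% → £13.1496
Canvas tote bag £27.58: general merchandise → 4.75% → £1.31005
Unrounded tax sum = £39.173925 → £39.17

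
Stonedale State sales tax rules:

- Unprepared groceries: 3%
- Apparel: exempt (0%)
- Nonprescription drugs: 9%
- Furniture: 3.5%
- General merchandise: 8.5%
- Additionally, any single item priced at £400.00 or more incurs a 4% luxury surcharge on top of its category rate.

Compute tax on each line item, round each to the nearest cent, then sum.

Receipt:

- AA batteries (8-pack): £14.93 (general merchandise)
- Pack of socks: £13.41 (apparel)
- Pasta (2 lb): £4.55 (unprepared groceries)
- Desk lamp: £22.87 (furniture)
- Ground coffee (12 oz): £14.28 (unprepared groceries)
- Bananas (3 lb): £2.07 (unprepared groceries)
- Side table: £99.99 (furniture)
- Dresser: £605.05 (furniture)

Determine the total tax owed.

£51.58

AA batteries (8-pack) £14.93: general merchandise → 8.5% → £1.27
Pack of socks £13.41: apparel → 0% → £0.00
Pasta (2 lb) £4.55: unprepared groceries → 3% → £0.14
Desk lamp £22.87: furniture → 3.5% → £0.80
Ground coffee (12 oz) £14.28: unprepared groceries → 3% → £0.43
Bananas (3 lb) £2.07: unprepared groceries → 3% → £0.06
Side table £99.99: furniture → 3.5% → £3.50
Dresser £605.05: furniture → 3.5% + 4% surcharge = 7.5% → £45.38
Total tax = £1.27 + £0.14 + £0.80 + £0.43 + £0.06 + £3.50 + £45.38 = £51.58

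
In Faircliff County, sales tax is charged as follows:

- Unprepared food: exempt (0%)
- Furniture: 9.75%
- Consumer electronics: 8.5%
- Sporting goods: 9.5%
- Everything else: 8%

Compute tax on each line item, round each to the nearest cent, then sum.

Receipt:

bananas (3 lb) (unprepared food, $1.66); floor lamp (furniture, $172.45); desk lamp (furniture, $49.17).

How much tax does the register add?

$21.60

Bananas (3 lb) $1.66: unprepared food → 0% → $0.00
Floor lamp $172.45: furniture → 9.75% → $16.81
Desk lamp $49.17: furniture → 9.75% → $4.79
Total tax = $16.81 + $4.79 = $21.60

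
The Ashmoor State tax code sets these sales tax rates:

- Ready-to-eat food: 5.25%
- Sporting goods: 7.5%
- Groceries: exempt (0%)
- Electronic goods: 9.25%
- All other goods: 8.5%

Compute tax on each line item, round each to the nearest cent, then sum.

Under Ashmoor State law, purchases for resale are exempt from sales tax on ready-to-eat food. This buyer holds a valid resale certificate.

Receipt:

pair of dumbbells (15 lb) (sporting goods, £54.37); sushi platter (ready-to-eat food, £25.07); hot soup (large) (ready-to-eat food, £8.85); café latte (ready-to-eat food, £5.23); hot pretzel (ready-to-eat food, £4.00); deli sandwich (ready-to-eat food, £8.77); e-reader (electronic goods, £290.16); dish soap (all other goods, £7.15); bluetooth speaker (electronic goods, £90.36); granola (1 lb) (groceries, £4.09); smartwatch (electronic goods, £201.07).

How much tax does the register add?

£58.49

Pair of dumbbells (15 lb) £54.37: sporting goods → 7.5% → £4.08
Sushi platter £25.07: ready-to-eat food, buyer-exempt → 0% → £0.00
Hot soup (large) £8.85: ready-to-eat food, buyer-exempt → 0% → £0.00
Café latte £5.23: ready-to-eat food, buyer-exempt → 0% → £0.00
Hot pretzel £4.00: ready-to-eat food, buyer-exempt → 0% → £0.00
Deli sandwich £8.77: ready-to-eat food, buyer-exempt → 0% → £0.00
E-reader £290.16: electronic goods → 9.25% → £26.84
Dish soap £7.15: all other goods → 8.5% → £0.61
Bluetooth speaker £90.36: electronic goods → 9.25% → £8.36
Granola (1 lb) £4.09: groceries → 0% → £0.00
Smartwatch £201.07: electronic goods → 9.25% → £18.60
Total tax = £4.08 + £26.84 + £0.61 + £8.36 + £18.60 = £58.49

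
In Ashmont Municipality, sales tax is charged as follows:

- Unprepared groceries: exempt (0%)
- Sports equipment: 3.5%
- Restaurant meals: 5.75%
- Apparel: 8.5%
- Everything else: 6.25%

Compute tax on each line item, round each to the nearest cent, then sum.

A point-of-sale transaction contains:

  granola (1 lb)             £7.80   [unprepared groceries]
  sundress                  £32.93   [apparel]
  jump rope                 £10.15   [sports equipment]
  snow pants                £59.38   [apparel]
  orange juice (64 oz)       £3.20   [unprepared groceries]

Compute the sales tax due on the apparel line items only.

Sundress £32.93: apparel → 8.5% → £2.80
Snow pants £59.38: apparel → 8.5% → £5.05
Tax on apparel = £2.80 + £5.05 = £7.85

£7.85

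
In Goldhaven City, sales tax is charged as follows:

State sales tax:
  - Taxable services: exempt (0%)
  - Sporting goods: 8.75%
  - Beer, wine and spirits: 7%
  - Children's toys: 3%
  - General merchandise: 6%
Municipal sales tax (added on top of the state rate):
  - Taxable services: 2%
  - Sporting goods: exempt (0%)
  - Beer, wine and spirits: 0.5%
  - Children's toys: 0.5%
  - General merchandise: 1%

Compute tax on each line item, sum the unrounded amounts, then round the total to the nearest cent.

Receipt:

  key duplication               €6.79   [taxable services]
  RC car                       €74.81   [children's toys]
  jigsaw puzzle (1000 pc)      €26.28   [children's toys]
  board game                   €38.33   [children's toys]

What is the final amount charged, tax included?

Key duplication €6.79: taxable services → 0% + 2% municipal = 2% → €0.1358
RC car €74.81: children's toys → 3% + 0.5% municipal = 3.5% → €2.61835
Jigsaw puzzle (1000 pc) €26.28: children's toys → 3% + 0.5% municipal = 3.5% → €0.9198
Board game €38.33: children's toys → 3% + 0.5% municipal = 3.5% → €1.34155
Subtotal = €146.21; unrounded tax = €5.0155 → €5.02; total due = €151.23

€151.23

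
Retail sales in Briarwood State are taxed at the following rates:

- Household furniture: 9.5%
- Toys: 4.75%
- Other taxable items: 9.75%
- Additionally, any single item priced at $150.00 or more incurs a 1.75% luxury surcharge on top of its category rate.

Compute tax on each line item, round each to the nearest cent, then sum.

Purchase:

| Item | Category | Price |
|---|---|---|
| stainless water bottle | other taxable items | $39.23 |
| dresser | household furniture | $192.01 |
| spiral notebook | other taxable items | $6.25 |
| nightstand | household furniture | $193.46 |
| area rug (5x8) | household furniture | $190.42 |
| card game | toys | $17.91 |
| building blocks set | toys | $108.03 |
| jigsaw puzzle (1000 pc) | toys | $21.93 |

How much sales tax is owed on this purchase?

$76.23

Stainless water bottle $39.23: other taxable items → 9.75% → $3.82
Dresser $192.01: household furniture → 9.5% + 1.75% surcharge = 11.25% → $21.60
Spiral notebook $6.25: other taxable items → 9.75% → $0.61
Nightstand $193.46: household furniture → 9.5% + 1.75% surcharge = 11.25% → $21.76
Area rug (5x8) $190.42: household furniture → 9.5% + 1.75% surcharge = 11.25% → $21.42
Card game $17.91: toys → 4.75% → $0.85
Building blocks set $108.03: toys → 4.75% → $5.13
Jigsaw puzzle (1000 pc) $21.93: toys → 4.75% → $1.04
Total tax = $3.82 + $21.60 + $0.61 + $21.76 + $21.42 + $0.85 + $5.13 + $1.04 = $76.23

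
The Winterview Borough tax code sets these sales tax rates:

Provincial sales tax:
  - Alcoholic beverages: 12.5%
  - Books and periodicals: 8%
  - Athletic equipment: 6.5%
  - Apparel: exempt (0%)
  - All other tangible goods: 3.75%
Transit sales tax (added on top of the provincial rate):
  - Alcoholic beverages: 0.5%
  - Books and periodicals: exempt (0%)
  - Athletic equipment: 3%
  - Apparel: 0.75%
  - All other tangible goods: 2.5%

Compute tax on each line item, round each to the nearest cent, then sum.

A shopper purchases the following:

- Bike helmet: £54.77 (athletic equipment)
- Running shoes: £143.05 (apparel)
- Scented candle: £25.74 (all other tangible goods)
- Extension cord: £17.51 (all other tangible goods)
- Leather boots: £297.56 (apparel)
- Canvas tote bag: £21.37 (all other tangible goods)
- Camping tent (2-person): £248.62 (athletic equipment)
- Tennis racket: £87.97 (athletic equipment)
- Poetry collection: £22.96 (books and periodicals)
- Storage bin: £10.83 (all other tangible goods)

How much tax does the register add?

£47.04

Bike helmet £54.77: athletic equipment → 6.5% + 3% transit = 9.5% → £5.20
Running shoes £143.05: apparel → 0% + 0.75% transit = 0.75% → £1.07
Scented candle £25.74: all other tangible goods → 3.75% + 2.5% transit = 6.25% → £1.61
Extension cord £17.51: all other tangible goods → 3.75% + 2.5% transit = 6.25% → £1.09
Leather boots £297.56: apparel → 0% + 0.75% transit = 0.75% → £2.23
Canvas tote bag £21.37: all other tangible goods → 3.75% + 2.5% transit = 6.25% → £1.34
Camping tent (2-person) £248.62: athletic equipment → 6.5% + 3% transit = 9.5% → £23.62
Tennis racket £87.97: athletic equipment → 6.5% + 3% transit = 9.5% → £8.36
Poetry collection £22.96: books and periodicals → 8% + 0% transit = 8% → £1.84
Storage bin £10.83: all other tangible goods → 3.75% + 2.5% transit = 6.25% → £0.68
Total tax = £5.20 + £1.07 + £1.61 + £1.09 + £2.23 + £1.34 + £23.62 + £8.36 + £1.84 + £0.68 = £47.04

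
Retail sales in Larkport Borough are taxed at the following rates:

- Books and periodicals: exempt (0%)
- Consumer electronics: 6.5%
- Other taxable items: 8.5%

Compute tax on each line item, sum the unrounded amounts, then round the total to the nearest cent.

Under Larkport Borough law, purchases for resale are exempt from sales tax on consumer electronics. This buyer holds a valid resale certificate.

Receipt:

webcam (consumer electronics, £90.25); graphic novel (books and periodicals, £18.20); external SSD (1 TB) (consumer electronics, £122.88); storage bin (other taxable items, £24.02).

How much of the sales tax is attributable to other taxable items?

£2.04

Storage bin £24.02: other taxable items → 8.5% → £2.0417
Tax on other taxable items: unrounded sum = £2.0417 → £2.04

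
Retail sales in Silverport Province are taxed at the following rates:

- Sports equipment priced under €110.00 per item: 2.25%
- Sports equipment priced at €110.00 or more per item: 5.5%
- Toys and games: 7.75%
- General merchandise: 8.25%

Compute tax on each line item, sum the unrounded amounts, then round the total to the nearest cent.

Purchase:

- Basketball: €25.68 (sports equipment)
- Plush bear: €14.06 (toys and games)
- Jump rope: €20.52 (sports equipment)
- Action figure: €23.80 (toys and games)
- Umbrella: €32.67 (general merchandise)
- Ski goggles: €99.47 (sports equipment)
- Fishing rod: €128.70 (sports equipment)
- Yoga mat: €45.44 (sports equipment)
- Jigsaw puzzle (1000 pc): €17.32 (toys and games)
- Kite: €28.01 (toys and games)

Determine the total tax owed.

Basketball €25.68: sports equipment, under €110.00 → 2.25% → €0.5778
Plush bear €14.06: toys and games → 7.75% → €1.08965
Jump rope €20.52: sports equipment, under €110.00 → 2.25% → €0.4617
Action figure €23.80: toys and games → 7.75% → €1.8445
Umbrella €32.67: general merchandise → 8.25% → €2.695275
Ski goggles €99.47: sports equipment, under €110.00 → 2.25% → €2.238075
Fishing rod €128.70: sports equipment, €110.00 or more → 5.5% → €7.0785
Yoga mat €45.44: sports equipment, under €110.00 → 2.25% → €1.0224
Jigsaw puzzle (1000 pc) €17.32: toys and games → 7.75% → €1.3423
Kite €28.01: toys and games → 7.75% → €2.170775
Unrounded tax sum = €20.520975 → €20.52

€20.52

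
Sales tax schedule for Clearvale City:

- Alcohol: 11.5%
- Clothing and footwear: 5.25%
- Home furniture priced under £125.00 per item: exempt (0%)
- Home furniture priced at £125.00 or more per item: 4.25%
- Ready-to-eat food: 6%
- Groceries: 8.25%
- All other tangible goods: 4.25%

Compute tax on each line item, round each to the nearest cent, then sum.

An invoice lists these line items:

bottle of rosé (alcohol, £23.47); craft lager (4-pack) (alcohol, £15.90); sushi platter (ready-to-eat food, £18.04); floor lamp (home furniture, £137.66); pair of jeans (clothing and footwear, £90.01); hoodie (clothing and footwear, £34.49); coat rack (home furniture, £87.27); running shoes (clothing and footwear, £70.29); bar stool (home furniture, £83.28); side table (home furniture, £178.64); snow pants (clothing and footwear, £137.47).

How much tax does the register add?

£36.50

Bottle of rosé £23.47: alcohol → 11.5% → £2.70
Craft lager (4-pack) £15.90: alcohol → 11.5% → £1.83
Sushi platter £18.04: ready-to-eat food → 6% → £1.08
Floor lamp £137.66: home furniture, £125.00 or more → 4.25% → £5.85
Pair of jeans £90.01: clothing and footwear → 5.25% → £4.73
Hoodie £34.49: clothing and footwear → 5.25% → £1.81
Coat rack £87.27: home furniture, under £125.00 → 0% → £0.00
Running shoes £70.29: clothing and footwear → 5.25% → £3.69
Bar stool £83.28: home furniture, under £125.00 → 0% → £0.00
Side table £178.64: home furniture, £125.00 or more → 4.25% → £7.59
Snow pants £137.47: clothing and footwear → 5.25% → £7.22
Total tax = £2.70 + £1.83 + £1.08 + £5.85 + £4.73 + £1.81 + £3.69 + £7.59 + £7.22 = £36.50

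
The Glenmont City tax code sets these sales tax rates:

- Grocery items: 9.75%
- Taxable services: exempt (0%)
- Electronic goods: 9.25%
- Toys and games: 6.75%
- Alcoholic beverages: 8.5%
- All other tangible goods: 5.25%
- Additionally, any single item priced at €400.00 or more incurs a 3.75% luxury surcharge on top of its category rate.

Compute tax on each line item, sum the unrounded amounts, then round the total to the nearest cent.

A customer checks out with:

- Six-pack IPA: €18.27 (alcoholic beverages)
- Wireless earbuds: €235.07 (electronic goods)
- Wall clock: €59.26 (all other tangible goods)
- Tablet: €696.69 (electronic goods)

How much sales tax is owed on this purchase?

Six-pack IPA €18.27: alcoholic beverages → 8.5% → €1.55295
Wireless earbuds €235.07: electronic goods → 9.25% → €21.743975
Wall clock €59.26: all other tangible goods → 5.25% → €3.11115
Tablet €696.69: electronic goods → 9.25% + 3.75% surcharge = 13% → €90.5697
Unrounded tax sum = €116.977775 → €116.98

€116.98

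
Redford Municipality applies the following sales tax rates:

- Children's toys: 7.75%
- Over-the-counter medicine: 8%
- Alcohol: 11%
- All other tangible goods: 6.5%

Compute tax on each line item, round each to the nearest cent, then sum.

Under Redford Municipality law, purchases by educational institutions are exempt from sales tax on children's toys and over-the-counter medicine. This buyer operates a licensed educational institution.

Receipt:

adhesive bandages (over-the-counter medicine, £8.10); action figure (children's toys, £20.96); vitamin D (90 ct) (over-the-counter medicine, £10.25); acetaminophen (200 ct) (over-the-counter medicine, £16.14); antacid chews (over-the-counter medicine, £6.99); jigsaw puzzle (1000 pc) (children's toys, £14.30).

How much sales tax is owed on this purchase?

£0.00

Adhesive bandages £8.10: over-the-counter medicine, buyer-exempt → 0% → £0.00
Action figure £20.96: children's toys, buyer-exempt → 0% → £0.00
Vitamin D (90 ct) £10.25: over-the-counter medicine, buyer-exempt → 0% → £0.00
Acetaminophen (200 ct) £16.14: over-the-counter medicine, buyer-exempt → 0% → £0.00
Antacid chews £6.99: over-the-counter medicine, buyer-exempt → 0% → £0.00
Jigsaw puzzle (1000 pc) £14.30: children's toys, buyer-exempt → 0% → £0.00
Total tax = £0.00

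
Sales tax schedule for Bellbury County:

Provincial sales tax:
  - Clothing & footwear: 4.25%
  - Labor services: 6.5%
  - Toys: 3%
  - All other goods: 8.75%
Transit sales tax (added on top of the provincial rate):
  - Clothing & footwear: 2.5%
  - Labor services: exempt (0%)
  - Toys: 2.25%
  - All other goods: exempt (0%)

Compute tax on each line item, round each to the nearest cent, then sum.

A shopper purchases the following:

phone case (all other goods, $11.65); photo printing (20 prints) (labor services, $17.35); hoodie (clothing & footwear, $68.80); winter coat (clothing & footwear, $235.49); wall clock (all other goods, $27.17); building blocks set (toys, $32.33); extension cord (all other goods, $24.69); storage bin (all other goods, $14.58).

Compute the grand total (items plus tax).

Phone case $11.65: all other goods → 8.75% + 0% transit = 8.75% → $1.02
Photo printing (20 prints) $17.35: labor services → 6.5% + 0% transit = 6.5% → $1.13
Hoodie $68.80: clothing & footwear → 4.25% + 2.5% transit = 6.75% → $4.64
Winter coat $235.49: clothing & footwear → 4.25% + 2.5% transit = 6.75% → $15.90
Wall clock $27.17: all other goods → 8.75% + 0% transit = 8.75% → $2.38
Building blocks set $32.33: toys → 3% + 2.25% transit = 5.25% → $1.70
Extension cord $24.69: all other goods → 8.75% + 0% transit = 8.75% → $2.16
Storage bin $14.58: all other goods → 8.75% + 0% transit = 8.75% → $1.28
Subtotal = $432.06; tax = $30.21; total due = $462.27

$462.27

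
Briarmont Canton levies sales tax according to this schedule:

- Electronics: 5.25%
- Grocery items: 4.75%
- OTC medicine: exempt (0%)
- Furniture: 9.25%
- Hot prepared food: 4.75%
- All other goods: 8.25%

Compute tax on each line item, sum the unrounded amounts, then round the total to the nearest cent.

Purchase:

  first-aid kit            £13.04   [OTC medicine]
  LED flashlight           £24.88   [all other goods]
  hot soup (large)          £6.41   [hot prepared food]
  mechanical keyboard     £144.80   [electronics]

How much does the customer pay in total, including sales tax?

£199.09

First-aid kit £13.04: OTC medicine → 0% → £0.00
LED flashlight £24.88: all other goods → 8.25% → £2.0526
Hot soup (large) £6.41: hot prepared food → 4.75% → £0.304475
Mechanical keyboard £144.80: electronics → 5.25% → £7.602
Subtotal = £189.13; unrounded tax = £9.959075 → £9.96; total due = £199.09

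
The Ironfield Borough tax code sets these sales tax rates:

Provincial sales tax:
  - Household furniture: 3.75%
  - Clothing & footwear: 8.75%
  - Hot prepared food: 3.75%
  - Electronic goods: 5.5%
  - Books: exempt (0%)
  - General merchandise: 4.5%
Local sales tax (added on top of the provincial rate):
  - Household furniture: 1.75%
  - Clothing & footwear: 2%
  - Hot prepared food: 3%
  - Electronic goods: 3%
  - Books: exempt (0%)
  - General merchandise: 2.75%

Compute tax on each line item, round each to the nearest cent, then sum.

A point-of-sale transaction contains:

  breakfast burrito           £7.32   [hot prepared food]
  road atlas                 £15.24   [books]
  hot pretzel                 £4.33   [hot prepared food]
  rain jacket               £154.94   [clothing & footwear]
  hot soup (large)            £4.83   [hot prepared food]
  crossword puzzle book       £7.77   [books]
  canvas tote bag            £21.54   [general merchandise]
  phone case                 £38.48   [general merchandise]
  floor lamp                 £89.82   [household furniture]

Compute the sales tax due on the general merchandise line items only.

Canvas tote bag £21.54: general merchandise → 4.5% + 2.75% local = 7.25% → £1.56
Phone case £38.48: general merchandise → 4.5% + 2.75% local = 7.25% → £2.79
Tax on general merchandise = £1.56 + £2.79 = £4.35

£4.35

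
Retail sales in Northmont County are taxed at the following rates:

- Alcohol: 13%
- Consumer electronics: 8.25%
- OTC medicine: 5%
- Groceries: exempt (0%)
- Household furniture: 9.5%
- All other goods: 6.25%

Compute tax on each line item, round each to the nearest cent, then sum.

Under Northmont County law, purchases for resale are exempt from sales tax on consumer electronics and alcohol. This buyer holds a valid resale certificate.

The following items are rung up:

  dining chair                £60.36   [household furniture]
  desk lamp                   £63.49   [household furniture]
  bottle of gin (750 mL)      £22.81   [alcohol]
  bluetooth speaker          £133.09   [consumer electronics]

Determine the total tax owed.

£11.76

Dining chair £60.36: household furniture → 9.5% → £5.73
Desk lamp £63.49: household furniture → 9.5% → £6.03
Bottle of gin (750 mL) £22.81: alcohol, buyer-exempt → 0% → £0.00
Bluetooth speaker £133.09: consumer electronics, buyer-exempt → 0% → £0.00
Total tax = £5.73 + £6.03 = £11.76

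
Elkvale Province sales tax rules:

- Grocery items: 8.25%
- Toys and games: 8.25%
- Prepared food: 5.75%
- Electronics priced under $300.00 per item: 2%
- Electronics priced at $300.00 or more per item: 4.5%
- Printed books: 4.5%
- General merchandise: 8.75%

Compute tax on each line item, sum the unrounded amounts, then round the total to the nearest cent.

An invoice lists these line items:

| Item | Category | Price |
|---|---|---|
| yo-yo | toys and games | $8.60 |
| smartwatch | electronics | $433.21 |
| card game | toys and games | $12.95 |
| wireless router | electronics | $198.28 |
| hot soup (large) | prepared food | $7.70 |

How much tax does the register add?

Yo-yo $8.60: toys and games → 8.25% → $0.7095
Smartwatch $433.21: electronics, $300.00 or more → 4.5% → $19.49445
Card game $12.95: toys and games → 8.25% → $1.068375
Wireless router $198.28: electronics, under $300.00 → 2% → $3.9656
Hot soup (large) $7.70: prepared food → 5.75% → $0.44275
Unrounded tax sum = $25.680675 → $25.68

$25.68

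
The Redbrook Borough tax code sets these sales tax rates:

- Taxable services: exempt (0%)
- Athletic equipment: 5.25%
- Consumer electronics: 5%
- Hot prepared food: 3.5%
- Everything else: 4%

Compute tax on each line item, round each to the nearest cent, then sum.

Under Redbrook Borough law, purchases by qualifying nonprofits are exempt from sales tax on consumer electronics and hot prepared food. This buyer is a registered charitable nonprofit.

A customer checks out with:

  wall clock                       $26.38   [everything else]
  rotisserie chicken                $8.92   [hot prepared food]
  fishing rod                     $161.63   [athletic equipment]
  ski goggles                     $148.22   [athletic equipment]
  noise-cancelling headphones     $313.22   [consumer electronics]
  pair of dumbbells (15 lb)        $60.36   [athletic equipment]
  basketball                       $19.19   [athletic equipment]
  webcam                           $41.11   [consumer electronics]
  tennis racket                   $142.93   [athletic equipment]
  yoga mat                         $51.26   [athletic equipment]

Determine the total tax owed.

$31.70

Wall clock $26.38: everything else → 4% → $1.06
Rotisserie chicken $8.92: hot prepared food, buyer-exempt → 0% → $0.00
Fishing rod $161.63: athletic equipment → 5.25% → $8.49
Ski goggles $148.22: athletic equipment → 5.25% → $7.78
Noise-cancelling headphones $313.22: consumer electronics, buyer-exempt → 0% → $0.00
Pair of dumbbells (15 lb) $60.36: athletic equipment → 5.25% → $3.17
Basketball $19.19: athletic equipment → 5.25% → $1.01
Webcam $41.11: consumer electronics, buyer-exempt → 0% → $0.00
Tennis racket $142.93: athletic equipment → 5.25% → $7.50
Yoga mat $51.26: athletic equipment → 5.25% → $2.69
Total tax = $1.06 + $8.49 + $7.78 + $3.17 + $1.01 + $7.50 + $2.69 = $31.70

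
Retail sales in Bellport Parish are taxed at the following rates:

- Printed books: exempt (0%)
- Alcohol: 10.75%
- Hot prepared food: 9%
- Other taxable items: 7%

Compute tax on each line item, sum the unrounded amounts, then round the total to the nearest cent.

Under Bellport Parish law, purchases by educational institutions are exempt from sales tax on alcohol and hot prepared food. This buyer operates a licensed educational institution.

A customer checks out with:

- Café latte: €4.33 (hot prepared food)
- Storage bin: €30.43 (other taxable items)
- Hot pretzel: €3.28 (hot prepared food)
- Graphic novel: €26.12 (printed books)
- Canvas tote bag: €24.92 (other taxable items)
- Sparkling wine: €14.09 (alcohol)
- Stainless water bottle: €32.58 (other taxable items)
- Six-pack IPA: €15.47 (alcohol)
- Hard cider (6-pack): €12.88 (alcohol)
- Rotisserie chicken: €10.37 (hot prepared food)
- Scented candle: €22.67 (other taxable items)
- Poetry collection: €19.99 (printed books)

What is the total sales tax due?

€7.74

Café latte €4.33: hot prepared food, buyer-exempt → 0% → €0.00
Storage bin €30.43: other taxable items → 7% → €2.1301
Hot pretzel €3.28: hot prepared food, buyer-exempt → 0% → €0.00
Graphic novel €26.12: printed books → 0% → €0.00
Canvas tote bag €24.92: other taxable items → 7% → €1.7444
Sparkling wine €14.09: alcohol, buyer-exempt → 0% → €0.00
Stainless water bottle €32.58: other taxable items → 7% → €2.2806
Six-pack IPA €15.47: alcohol, buyer-exempt → 0% → €0.00
Hard cider (6-pack) €12.88: alcohol, buyer-exempt → 0% → €0.00
Rotisserie chicken €10.37: hot prepared food, buyer-exempt → 0% → €0.00
Scented candle €22.67: other taxable items → 7% → €1.5869
Poetry collection €19.99: printed books → 0% → €0.00
Unrounded tax sum = €7.742 → €7.74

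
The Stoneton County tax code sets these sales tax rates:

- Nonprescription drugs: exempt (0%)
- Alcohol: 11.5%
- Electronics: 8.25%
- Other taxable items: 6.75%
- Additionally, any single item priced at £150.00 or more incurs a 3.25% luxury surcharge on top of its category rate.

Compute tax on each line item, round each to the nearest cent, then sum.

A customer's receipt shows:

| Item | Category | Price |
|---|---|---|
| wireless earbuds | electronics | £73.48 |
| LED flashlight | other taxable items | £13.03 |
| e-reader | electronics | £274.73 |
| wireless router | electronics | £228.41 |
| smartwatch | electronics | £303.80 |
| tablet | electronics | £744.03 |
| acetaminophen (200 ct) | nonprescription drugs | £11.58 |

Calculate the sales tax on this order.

Wireless earbuds £73.48: electronics → 8.25% → £6.06
LED flashlight £13.03: other taxable items → 6.75% → £0.88
E-reader £274.73: electronics → 8.25% + 3.25% surcharge = 11.5% → £31.59
Wireless router £228.41: electronics → 8.25% + 3.25% surcharge = 11.5% → £26.27
Smartwatch £303.80: electronics → 8.25% + 3.25% surcharge = 11.5% → £34.94
Tablet £744.03: electronics → 8.25% + 3.25% surcharge = 11.5% → £85.56
Acetaminophen (200 ct) £11.58: nonprescription drugs → 0% → £0.00
Total tax = £6.06 + £0.88 + £31.59 + £26.27 + £34.94 + £85.56 = £185.30

£185.30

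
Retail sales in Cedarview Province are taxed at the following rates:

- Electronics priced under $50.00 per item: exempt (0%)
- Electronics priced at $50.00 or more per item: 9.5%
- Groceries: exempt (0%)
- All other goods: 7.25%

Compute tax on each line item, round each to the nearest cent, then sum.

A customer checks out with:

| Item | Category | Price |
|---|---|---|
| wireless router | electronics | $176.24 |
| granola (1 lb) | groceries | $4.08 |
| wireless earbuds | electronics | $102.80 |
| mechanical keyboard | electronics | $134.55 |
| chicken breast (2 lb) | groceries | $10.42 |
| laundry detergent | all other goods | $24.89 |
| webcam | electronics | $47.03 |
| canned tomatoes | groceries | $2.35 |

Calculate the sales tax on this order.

$41.09

Wireless router $176.24: electronics, $50.00 or more → 9.5% → $16.74
Granola (1 lb) $4.08: groceries → 0% → $0.00
Wireless earbuds $102.80: electronics, $50.00 or more → 9.5% → $9.77
Mechanical keyboard $134.55: electronics, $50.00 or more → 9.5% → $12.78
Chicken breast (2 lb) $10.42: groceries → 0% → $0.00
Laundry detergent $24.89: all other goods → 7.25% → $1.80
Webcam $47.03: electronics, under $50.00 → 0% → $0.00
Canned tomatoes $2.35: groceries → 0% → $0.00
Total tax = $16.74 + $9.77 + $12.78 + $1.80 = $41.09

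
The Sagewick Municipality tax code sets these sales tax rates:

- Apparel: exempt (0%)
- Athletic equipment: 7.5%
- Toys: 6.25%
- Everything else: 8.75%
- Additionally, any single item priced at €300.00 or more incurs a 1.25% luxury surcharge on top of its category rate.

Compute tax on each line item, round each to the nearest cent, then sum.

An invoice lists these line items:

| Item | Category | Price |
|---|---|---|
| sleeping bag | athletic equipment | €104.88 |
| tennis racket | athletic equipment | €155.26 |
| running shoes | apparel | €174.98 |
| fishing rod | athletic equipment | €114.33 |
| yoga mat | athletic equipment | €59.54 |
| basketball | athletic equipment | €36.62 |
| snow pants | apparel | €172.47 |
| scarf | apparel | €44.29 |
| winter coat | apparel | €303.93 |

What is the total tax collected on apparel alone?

Running shoes €174.98: apparel → 0% → €0.00
Snow pants €172.47: apparel → 0% → €0.00
Scarf €44.29: apparel → 0% → €0.00
Winter coat €303.93: apparel → 0% + 1.25% surcharge = 1.25% → €3.80
Tax on apparel = €0.00 + €0.00 + €0.00 + €3.80 = €3.80

€3.80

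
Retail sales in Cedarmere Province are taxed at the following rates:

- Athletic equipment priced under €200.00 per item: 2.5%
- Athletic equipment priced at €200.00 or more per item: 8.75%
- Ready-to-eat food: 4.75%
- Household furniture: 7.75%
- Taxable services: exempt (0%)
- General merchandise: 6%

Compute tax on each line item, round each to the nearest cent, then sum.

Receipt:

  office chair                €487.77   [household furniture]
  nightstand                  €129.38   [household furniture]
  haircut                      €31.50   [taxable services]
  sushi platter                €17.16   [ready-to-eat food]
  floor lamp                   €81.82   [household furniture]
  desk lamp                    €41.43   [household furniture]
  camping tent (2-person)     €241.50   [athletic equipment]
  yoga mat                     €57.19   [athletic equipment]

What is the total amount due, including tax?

Office chair €487.77: household furniture → 7.75% → €37.80
Nightstand €129.38: household furniture → 7.75% → €10.03
Haircut €31.50: taxable services → 0% → €0.00
Sushi platter €17.16: ready-to-eat food → 4.75% → €0.82
Floor lamp €81.82: household furniture → 7.75% → €6.34
Desk lamp €41.43: household furniture → 7.75% → €3.21
Camping tent (2-person) €241.50: athletic equipment, €200.00 or more → 8.75% → €21.13
Yoga mat €57.19: athletic equipment, under €200.00 → 2.5% → €1.43
Subtotal = €1087.75; tax = €80.76; total due = €1168.51

€1168.51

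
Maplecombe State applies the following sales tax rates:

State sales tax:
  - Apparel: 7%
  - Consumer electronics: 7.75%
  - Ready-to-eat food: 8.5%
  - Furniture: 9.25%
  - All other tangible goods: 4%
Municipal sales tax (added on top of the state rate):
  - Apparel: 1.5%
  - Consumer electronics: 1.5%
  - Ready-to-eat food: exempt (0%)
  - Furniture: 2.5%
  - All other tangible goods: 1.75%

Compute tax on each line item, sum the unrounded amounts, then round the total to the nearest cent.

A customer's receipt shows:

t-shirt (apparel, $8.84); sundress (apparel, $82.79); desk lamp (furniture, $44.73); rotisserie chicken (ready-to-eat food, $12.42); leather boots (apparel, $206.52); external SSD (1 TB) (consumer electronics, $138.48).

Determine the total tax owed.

$44.46

T-shirt $8.84: apparel → 7% + 1.5% municipal = 8.5% → $0.7514
Sundress $82.79: apparel → 7% + 1.5% municipal = 8.5% → $7.03715
Desk lamp $44.73: furniture → 9.25% + 2.5% municipal = 11.75% → $5.255775
Rotisserie chicken $12.42: ready-to-eat food → 8.5% + 0% municipal = 8.5% → $1.0557
Leather boots $206.52: apparel → 7% + 1.5% municipal = 8.5% → $17.5542
External SSD (1 TB) $138.48: consumer electronics → 7.75% + 1.5% municipal = 9.25% → $12.8094
Unrounded tax sum = $44.463625 → $44.46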